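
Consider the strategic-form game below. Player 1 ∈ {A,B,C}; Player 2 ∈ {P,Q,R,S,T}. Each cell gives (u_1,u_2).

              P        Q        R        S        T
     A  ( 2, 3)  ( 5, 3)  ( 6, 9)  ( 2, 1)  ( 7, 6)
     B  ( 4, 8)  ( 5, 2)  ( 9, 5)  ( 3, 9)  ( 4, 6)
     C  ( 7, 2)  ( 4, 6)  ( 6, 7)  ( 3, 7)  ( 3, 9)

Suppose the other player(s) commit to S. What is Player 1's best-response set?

argmax u_1 = {B,C}

u_1(A vs S) = 2
u_1(B vs S) = 3
u_1(C vs S) = 3
max payoff 3 at {B,C}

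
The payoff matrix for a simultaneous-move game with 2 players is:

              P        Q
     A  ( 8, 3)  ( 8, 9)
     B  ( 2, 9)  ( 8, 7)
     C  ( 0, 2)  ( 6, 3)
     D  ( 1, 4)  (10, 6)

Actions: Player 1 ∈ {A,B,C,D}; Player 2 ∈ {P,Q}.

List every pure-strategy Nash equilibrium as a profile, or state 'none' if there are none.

NE set: (D,Q)

(A,P): not NE [P2→Q gives 9>3]
(A,Q): not NE [P1→D gives 10>8]
(B,P): not NE [P1→A gives 8>2]
(B,Q): not NE [P1→D gives 10>8; P2→P gives 9>7]
(C,P): not NE [P1→A gives 8>0; P2→Q gives 3>2]
(C,Q): not NE [P1→D gives 10>6]
(D,P): not NE [P1→A gives 8>1; P2→Q gives 6>4]
(D,Q): NE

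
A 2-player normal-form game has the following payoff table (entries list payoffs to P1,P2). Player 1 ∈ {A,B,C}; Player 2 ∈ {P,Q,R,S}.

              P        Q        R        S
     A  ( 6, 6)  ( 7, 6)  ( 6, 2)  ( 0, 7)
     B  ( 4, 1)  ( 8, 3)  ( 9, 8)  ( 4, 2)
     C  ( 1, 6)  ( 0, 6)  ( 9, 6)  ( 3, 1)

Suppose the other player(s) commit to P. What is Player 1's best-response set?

u_1(A vs P) = 6
u_1(B vs P) = 4
u_1(C vs P) = 1
max payoff 6 at {A}

BR_1 = {A}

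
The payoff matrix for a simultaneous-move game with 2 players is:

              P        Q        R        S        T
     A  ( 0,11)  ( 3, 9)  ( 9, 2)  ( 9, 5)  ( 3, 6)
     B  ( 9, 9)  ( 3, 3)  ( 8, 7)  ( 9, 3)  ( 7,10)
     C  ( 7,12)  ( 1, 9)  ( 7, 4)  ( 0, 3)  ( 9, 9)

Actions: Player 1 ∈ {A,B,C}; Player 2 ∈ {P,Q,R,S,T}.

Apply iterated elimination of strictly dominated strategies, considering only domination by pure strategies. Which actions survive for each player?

P2 drop Q (P beats it: A:11>9 B:9>3 C:12>9)
P2 drop R (P beats it: A:11>2 B:9>7 C:12>4)
P2 drop S (P beats it: A:11>5 B:9>3 C:12>3)
P1 drop A (B beats it: P:9>0 T:7>3)
P1→{B,C} P2→{P,T}

Survivors P1:{B,C} P2:{P,T}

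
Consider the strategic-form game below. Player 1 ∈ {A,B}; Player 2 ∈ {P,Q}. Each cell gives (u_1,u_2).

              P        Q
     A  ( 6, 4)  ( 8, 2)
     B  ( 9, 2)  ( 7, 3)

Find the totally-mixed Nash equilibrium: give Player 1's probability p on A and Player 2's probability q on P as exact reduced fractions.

P1 indiff ⇒ q·6+(1-q)·8 = q·9+(1-q)·7 ⇒ q(-3) = (1-q)(-1) ⇒ q = 1/4
P2 indiff ⇒ p·4+(1-p)·2 = p·2+(1-p)·3 ⇒ p(2) = (1-p)(1) ⇒ p = 1/3

P1 mixes 1/3 on A; P2 mixes 1/4 on P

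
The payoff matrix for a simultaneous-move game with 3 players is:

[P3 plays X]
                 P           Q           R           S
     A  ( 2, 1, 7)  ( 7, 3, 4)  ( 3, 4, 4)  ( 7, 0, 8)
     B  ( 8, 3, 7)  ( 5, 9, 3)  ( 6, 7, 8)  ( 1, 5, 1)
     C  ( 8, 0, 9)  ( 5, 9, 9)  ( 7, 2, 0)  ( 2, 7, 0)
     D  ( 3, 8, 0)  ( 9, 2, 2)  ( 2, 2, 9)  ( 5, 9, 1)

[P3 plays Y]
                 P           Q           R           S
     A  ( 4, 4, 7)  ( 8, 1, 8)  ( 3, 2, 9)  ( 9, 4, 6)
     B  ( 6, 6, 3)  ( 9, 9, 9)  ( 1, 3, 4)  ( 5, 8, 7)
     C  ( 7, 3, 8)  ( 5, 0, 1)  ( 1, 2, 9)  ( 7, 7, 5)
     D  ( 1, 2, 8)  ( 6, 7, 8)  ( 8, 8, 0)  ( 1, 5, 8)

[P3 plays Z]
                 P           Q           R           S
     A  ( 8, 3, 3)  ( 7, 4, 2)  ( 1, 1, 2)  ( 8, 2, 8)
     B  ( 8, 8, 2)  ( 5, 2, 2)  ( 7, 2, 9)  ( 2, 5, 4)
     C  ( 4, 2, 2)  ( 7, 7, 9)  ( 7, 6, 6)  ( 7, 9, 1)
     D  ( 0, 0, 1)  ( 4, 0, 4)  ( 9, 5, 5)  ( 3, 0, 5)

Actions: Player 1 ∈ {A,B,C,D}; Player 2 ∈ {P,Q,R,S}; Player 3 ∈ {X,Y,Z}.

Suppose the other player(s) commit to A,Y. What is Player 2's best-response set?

u_2(P vs A,Y) = 4
u_2(Q vs A,Y) = 1
u_2(R vs A,Y) = 2
u_2(S vs A,Y) = 4
max payoff 4 at {P,S}

P2 best: {P,S}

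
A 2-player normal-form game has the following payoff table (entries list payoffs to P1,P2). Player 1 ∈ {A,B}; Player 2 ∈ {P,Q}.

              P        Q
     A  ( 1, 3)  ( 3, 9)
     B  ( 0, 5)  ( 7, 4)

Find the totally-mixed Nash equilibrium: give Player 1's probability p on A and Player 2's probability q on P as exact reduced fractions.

P1 indiff ⇒ q·1+(1-q)·3 = q·0+(1-q)·7 ⇒ q(1) = (1-q)(4) ⇒ q = 4/5
P2 indiff ⇒ p·3+(1-p)·5 = p·9+(1-p)·4 ⇒ p(-6) = (1-p)(-1) ⇒ p = 1/7

(p,q) = (1/7, 4/5)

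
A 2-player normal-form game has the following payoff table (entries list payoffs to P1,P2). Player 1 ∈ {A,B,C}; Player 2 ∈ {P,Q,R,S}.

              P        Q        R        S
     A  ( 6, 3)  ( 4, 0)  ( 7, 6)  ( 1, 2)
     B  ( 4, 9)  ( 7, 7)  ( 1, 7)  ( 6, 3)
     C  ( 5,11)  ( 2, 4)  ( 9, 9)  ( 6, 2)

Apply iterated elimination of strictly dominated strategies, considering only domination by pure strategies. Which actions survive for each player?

P2 drop Q (P beats it: A:3>0 B:9>7 C:11>4)
P2 drop S (P beats it: A:3>2 B:9>3 C:11>2)
P1 drop B (A beats it: P:6>4 R:7>1)
P1→{A,C} P2→{P,R}

Remaining: P1:{A,C} P2:{P,R}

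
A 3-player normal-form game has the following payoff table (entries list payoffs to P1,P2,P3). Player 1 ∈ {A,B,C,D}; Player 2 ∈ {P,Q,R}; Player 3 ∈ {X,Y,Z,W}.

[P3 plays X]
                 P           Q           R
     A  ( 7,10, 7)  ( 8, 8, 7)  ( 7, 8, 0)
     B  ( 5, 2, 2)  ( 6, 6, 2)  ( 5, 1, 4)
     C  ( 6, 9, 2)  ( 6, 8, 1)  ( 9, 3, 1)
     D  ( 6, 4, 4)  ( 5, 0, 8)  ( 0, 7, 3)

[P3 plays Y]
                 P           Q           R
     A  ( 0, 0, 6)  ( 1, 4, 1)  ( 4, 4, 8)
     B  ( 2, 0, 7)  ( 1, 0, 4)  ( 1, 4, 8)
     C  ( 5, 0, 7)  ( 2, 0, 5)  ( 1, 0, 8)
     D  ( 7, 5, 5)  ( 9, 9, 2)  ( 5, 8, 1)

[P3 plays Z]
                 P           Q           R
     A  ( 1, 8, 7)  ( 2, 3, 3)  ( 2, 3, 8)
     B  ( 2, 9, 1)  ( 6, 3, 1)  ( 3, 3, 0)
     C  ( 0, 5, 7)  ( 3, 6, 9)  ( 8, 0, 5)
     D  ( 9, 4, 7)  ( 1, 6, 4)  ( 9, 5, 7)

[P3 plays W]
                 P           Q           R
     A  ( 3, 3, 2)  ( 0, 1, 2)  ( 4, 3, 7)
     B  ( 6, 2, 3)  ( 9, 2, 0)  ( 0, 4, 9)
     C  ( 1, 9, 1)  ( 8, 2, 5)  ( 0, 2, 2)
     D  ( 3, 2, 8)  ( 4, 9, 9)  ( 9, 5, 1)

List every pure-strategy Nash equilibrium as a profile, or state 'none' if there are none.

(A,P,X): NE
(A,P,Y): not NE [P1→D gives 7>0; P2→R gives 4>0; P3→Z gives 7>6]
(A,P,Z): not NE [P1→D gives 9>1]
(A,P,W): not NE [P1→B gives 6>3; P3→Z gives 7>2]
(A,Q,X): not NE [P2→P gives 10>8]
(A,Q,Y): not NE [P1→D gives 9>1; P3→X gives 7>1]
(A,Q,Z): not NE [P1→B gives 6>2; P2→P gives 8>3; P3→X gives 7>3]
(A,Q,W): not NE [P1→B gives 9>0; P2→R gives 3>1; P3→X gives 7>2]
(A,R,X): not NE [P1→C gives 9>7; P2→P gives 10>8; P3→Z gives 8>0]
(A,R,Y): not NE [P1→D gives 5>4]
(A,R,Z): not NE [P1→D gives 9>2; P2→P gives 8>3]
(A,R,W): not NE [P1→D gives 9>4; P3→Z gives 8>7]
(B,P,X): not NE [P1→A gives 7>5; P2→Q gives 6>2; P3→Y gives 7>2]
(B,P,Y): not NE [P1→D gives 7>2; P2→R gives 4>0]
(B,P,Z): not NE [P1→D gives 9>2; P3→Y gives 7>1]
(B,P,W): not NE [P2→R gives 4>2; P3→Y gives 7>3]
(B,Q,X): not NE [P1→A gives 8>6; P3→Y gives 4>2]
(B,Q,Y): not NE [P1→D gives 9>1; P2→R gives 4>0]
(B,Q,Z): not NE [P2→P gives 9>3; P3→Y gives 4>1]
(B,Q,W): not NE [P2→R gives 4>2; P3→Y gives 4>0]
(B,R,X): not NE [P1→C gives 9>5; P2→Q gives 6>1; P3→W gives 9>4]
(B,R,Y): not NE [P1→D gives 5>1; P3→W gives 9>8]
(B,R,Z): not NE [P1→D gives 9>3; P2→P gives 9>3; P3→W gives 9>0]
(B,R,W): not NE [P1→D gives 9>0]
(C,P,X): not NE [P1→A gives 7>6; P3→Z gives 7>2]
(C,P,Y): not NE [P1→D gives 7>5]
(C,P,Z): not NE [P1→D gives 9>0; P2→Q gives 6>5]
(C,P,W): not NE [P1→B gives 6>1; P3→Z gives 7>1]
(C,Q,X): not NE [P1→A gives 8>6; P2→P gives 9>8; P3→Z gives 9>1]
(C,Q,Y): not NE [P1→D gives 9>2; P3→Z gives 9>5]
(C,Q,Z): not NE [P1→B gives 6>3]
(C,Q,W): not NE [P1→B gives 9>8; P2→P gives 9>2; P3→Z gives 9>5]
(C,R,X): not NE [P2→P gives 9>3; P3→Y gives 8>1]
(C,R,Y): not NE [P1→D gives 5>1]
(C,R,Z): not NE [P1→D gives 9>8; P2→Q gives 6>0; P3→Y gives 8>5]
(C,R,W): not NE [P1→D gives 9>0; P2→P gives 9>2; P3→Y gives 8>2]
(D,P,X): not NE [P1→A gives 7>6; P2→R gives 7>4; P3→W gives 8>4]
(D,P,Y): not NE [P2→Q gives 9>5; P3→W gives 8>5]
(D,P,Z): not NE [P2→Q gives 6>4; P3→W gives 8>7]
(D,P,W): not NE [P1→B gives 6>3; P2→Q gives 9>2]
(D,Q,X): not NE [P1→A gives 8>5; P2→R gives 7>0; P3→W gives 9>8]
(D,Q,Y): not NE [P3→W gives 9>2]
(D,Q,Z): not NE [P1→B gives 6>1; P3→W gives 9>4]
(D,Q,W): not NE [P1→B gives 9>4]
(D,R,X): not NE [P1→C gives 9>0; P3→Z gives 7>3]
(D,R,Y): not NE [P2→Q gives 9>8; P3→Z gives 7>1]
(D,R,Z): not NE [P2→Q gives 6>5]
(D,R,W): not NE [P2→Q gives 9>5; P3→Z gives 7>1]

PSNE = {(A,P,X)}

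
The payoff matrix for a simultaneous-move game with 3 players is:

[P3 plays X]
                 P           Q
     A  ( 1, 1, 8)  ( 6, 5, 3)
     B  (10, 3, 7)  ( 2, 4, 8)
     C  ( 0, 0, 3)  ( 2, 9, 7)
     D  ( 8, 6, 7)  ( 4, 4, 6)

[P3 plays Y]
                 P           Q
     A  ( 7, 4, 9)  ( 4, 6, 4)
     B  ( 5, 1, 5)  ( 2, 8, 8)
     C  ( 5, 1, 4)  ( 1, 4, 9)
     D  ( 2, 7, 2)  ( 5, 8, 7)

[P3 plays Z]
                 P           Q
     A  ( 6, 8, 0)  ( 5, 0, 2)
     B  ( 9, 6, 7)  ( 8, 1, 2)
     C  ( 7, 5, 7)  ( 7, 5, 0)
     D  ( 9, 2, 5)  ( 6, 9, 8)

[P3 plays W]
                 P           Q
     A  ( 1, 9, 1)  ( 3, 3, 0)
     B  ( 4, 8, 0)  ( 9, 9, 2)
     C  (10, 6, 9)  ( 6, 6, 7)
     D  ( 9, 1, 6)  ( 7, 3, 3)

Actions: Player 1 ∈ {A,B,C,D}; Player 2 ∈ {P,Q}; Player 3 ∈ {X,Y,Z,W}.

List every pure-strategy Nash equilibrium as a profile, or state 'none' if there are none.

PSNE = {(B,P,Z), (C,P,W)}

(A,P,X): not NE [P1→B gives 10>1; P2→Q gives 5>1; P3→Y gives 9>8]
(A,P,Y): not NE [P2→Q gives 6>4]
(A,P,Z): not NE [P1→D gives 9>6; P3→Y gives 9>0]
(A,P,W): not NE [P1→C gives 10>1; P3→Y gives 9>1]
(A,Q,X): not NE [P3→Y gives 4>3]
(A,Q,Y): not NE [P1→D gives 5>4]
(A,Q,Z): not NE [P1→B gives 8>5; P2→P gives 8>0; P3→Y gives 4>2]
(A,Q,W): not NE [P1→B gives 9>3; P2→P gives 9>3; P3→Y gives 4>0]
(B,P,X): not NE [P2→Q gives 4>3]
(B,P,Y): not NE [P1→A gives 7>5; P2→Q gives 8>1; P3→Z gives 7>5]
(B,P,Z): NE
(B,P,W): not NE [P1→C gives 10>4; P2→Q gives 9>8; P3→Z gives 7>0]
(B,Q,X): not NE [P1→A gives 6>2]
(B,Q,Y): not NE [P1→D gives 5>2]
(B,Q,Z): not NE [P2→P gives 6>1; P3→Y gives 8>2]
(B,Q,W): not NE [P3→Y gives 8>2]
(C,P,X): not NE [P1→B gives 10>0; P2→Q gives 9>0; P3→W gives 9>3]
(C,P,Y): not NE [P1→A gives 7>5; P2→Q gives 4>1; P3→W gives 9>4]
(C,P,Z): not NE [P1→D gives 9>7; P3→W gives 9>7]
(C,P,W): NE
(C,Q,X): not NE [P1→A gives 6>2; P3→Y gives 9>7]
(C,Q,Y): not NE [P1→D gives 5>1]
(C,Q,Z): not NE [P1→B gives 8>7; P3→Y gives 9>0]
(C,Q,W): not NE [P1→B gives 9>6; P3→Y gives 9>7]
(D,P,X): not NE [P1→B gives 10>8]
(D,P,Y): not NE [P1→A gives 7>2; P2→Q gives 8>7; P3→X gives 7>2]
(D,P,Z): not NE [P2→Q gives 9>2; P3→X gives 7>5]
(D,P,W): not NE [P1→C gives 10>9; P2→Q gives 3>1; P3→X gives 7>6]
(D,Q,X): not NE [P1→A gives 6>4; P2→P gives 6>4; P3→Z gives 8>6]
(D,Q,Y): not NE [P3→Z gives 8>7]
(D,Q,Z): not NE [P1→B gives 8>6]
(D,Q,W): not NE [P1→B gives 9>7; P3→Z gives 8>3]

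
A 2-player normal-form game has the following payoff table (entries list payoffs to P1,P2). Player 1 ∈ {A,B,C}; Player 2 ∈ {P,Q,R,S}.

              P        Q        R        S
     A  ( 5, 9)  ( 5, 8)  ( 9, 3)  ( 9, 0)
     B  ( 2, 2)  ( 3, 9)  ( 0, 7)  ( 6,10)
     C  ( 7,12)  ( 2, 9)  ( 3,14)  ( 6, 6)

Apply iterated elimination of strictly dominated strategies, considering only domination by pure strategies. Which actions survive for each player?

Survivors P1:{A,C} P2:{P,R}

P1 drop B (A beats it: P:5>2 Q:5>3 R:9>0 S:9>6)
P2 drop Q (P beats it: A:9>8 C:12>9)
P2 drop S (P beats it: A:9>0 C:12>6)
P1→{A,C} P2→{P,R}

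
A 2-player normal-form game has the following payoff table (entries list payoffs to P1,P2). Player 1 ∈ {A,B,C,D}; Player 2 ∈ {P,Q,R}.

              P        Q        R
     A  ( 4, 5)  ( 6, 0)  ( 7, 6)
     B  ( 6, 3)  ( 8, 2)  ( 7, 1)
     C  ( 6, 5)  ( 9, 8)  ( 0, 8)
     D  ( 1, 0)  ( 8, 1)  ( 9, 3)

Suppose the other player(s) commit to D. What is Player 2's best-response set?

BR_2 = {R}

u_2(P vs D) = 0
u_2(Q vs D) = 1
u_2(R vs D) = 3
max payoff 3 at {R}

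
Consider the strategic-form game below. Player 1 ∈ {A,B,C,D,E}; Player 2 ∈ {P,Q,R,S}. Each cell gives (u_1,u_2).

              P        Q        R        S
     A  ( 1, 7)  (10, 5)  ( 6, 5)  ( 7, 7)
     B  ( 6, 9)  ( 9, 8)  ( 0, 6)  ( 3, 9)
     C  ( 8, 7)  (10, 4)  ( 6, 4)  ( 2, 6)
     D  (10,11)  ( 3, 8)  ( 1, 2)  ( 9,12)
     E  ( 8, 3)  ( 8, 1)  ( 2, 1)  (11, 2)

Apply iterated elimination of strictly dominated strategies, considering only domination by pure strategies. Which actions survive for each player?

P2 drop Q (P beats it: A:7>5 B:9>8 C:7>4 D:11>8 E:3>1)
P1 drop B (D beats it: P:10>6 R:1>0 S:9>3)
P2 drop R (P beats it: A:7>5 C:7>4 D:11>2 E:3>1)
P1 drop A (D beats it: P:10>1 S:9>7)
P1 drop C (D beats it: P:10>8 S:9>2)
P1→{D,E} P2→{P,S}

Survivors P1:{D,E} P2:{P,S}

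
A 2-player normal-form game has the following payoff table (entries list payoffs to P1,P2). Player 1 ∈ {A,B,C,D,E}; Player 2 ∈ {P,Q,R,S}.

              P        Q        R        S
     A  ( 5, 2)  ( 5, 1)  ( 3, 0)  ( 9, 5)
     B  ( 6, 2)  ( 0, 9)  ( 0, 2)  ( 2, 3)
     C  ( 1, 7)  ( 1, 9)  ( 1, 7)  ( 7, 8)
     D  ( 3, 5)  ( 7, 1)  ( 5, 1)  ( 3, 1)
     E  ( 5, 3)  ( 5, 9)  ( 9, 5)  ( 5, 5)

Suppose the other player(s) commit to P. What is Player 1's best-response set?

u_1(A vs P) = 5
u_1(B vs P) = 6
u_1(C vs P) = 1
u_1(D vs P) = 3
u_1(E vs P) = 5
max payoff 6 at {B}

P1 best: {B}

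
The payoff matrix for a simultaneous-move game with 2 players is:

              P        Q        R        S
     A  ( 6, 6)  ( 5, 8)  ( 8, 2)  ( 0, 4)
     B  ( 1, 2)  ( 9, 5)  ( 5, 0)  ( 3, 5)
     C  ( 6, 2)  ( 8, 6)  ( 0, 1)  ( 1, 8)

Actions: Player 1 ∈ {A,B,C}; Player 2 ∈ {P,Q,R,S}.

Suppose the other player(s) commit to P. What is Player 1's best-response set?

u_1(A vs P) = 6
u_1(B vs P) = 1
u_1(C vs P) = 6
max payoff 6 at {A,C}

BR_1 = {A,C}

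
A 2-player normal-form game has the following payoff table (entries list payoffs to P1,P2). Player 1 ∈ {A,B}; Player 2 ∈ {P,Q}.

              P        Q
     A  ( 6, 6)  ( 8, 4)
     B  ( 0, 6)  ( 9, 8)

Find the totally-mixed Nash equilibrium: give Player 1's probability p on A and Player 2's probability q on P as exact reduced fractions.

P1 mixes 1/2 on A; P2 mixes 1/7 on P

P1 indiff ⇒ q·6+(1-q)·8 = q·0+(1-q)·9 ⇒ q(6) = (1-q)(1) ⇒ q = 1/7
P2 indiff ⇒ p·6+(1-p)·6 = p·4+(1-p)·8 ⇒ p(2) = (1-p)(2) ⇒ p = 1/2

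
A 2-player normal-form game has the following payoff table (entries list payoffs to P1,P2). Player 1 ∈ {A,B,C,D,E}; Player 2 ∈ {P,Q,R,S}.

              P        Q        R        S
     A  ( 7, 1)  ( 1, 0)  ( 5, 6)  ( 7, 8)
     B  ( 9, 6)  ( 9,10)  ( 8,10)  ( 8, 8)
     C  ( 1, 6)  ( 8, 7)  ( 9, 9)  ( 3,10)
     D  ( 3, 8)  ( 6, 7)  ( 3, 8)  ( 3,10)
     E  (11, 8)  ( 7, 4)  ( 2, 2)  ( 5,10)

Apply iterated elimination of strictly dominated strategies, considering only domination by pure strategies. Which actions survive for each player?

P1 drop A (B beats it: P:9>7 Q:9>1 R:8>5 S:8>7)
P1 drop D (B beats it: P:9>3 Q:9>6 R:8>3 S:8>3)
P2 drop P (S beats it: B:8>6 C:10>6 E:10>8)
P1 drop E (B beats it: Q:9>7 R:8>2 S:8>5)
P1→{B,C} P2→{Q,R,S}

Remaining: P1:{B,C} P2:{Q,R,S}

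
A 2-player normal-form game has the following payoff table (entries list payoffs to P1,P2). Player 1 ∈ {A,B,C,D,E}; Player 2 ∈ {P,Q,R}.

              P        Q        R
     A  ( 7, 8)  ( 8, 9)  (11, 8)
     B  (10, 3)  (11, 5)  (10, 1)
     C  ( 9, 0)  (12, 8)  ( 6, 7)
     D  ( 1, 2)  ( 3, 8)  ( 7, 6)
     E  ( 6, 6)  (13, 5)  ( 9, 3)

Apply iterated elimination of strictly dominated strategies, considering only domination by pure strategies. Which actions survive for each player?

Remaining: P1:{B,C,E} P2:{P,Q}

P1 drop D (A beats it: P:7>1 Q:8>3 R:11>7)
P2 drop R (Q beats it: A:9>8 B:5>1 C:8>7 E:5>3)
P1 drop A (B beats it: P:10>7 Q:11>8)
P1→{B,C,E} P2→{P,Q}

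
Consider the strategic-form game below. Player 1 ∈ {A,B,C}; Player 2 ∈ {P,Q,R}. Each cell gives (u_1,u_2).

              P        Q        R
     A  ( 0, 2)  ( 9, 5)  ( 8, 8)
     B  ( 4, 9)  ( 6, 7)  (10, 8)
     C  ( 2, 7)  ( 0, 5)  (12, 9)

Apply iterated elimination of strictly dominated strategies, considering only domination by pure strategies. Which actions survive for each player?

P2 drop Q (R beats it: A:8>5 B:8>7 C:9>5)
P1 drop A (B beats it: P:4>0 R:10>8)
P1→{B,C} P2→{P,R}

Remaining: P1:{B,C} P2:{P,R}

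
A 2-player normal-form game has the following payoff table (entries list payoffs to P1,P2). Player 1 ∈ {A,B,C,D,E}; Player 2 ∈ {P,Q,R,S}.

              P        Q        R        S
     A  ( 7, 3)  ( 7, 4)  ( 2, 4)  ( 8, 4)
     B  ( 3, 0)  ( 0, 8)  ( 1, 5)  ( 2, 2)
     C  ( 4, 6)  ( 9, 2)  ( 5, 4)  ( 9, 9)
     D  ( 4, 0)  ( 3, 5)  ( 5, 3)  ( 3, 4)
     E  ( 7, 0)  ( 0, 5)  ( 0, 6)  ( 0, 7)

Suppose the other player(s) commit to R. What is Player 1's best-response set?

u_1(A vs R) = 2
u_1(B vs R) = 1
u_1(C vs R) = 5
u_1(D vs R) = 5
u_1(E vs R) = 0
max payoff 5 at {C,D}

P1 best: {C,D}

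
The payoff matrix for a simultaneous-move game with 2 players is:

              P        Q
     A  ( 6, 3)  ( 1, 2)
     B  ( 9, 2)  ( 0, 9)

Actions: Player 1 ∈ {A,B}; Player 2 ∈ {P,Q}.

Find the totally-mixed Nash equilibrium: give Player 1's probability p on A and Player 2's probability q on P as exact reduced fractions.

P1 mixes 7/8 on A; P2 mixes 1/4 on P

P1 indiff ⇒ q·6+(1-q)·1 = q·9+(1-q)·0 ⇒ q(-3) = (1-q)(-1) ⇒ q = 1/4
P2 indiff ⇒ p·3+(1-p)·2 = p·2+(1-p)·9 ⇒ p(1) = (1-p)(7) ⇒ p = 7/8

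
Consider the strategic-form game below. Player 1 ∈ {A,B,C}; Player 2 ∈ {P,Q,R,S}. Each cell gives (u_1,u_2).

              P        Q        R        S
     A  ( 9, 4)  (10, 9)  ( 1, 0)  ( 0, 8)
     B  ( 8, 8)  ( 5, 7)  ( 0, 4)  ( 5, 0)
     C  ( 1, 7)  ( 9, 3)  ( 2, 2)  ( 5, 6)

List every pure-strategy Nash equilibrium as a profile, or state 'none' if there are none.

Nash profiles: (A,Q)

(A,P): not NE [P2→Q gives 9>4]
(A,Q): NE
(A,R): not NE [P1→C gives 2>1; P2→Q gives 9>0]
(A,S): not NE [P1→C gives 5>0; P2→Q gives 9>8]
(B,P): not NE [P1→A gives 9>8]
(B,Q): not NE [P1→A gives 10>5; P2→P gives 8>7]
(B,R): not NE [P1→C gives 2>0; P2→P gives 8>4]
(B,S): not NE [P2→P gives 8>0]
(C,P): not NE [P1→A gives 9>1]
(C,Q): not NE [P1→A gives 10>9; P2→P gives 7>3]
(C,R): not NE [P2→P gives 7>2]
(C,S): not NE [P2→P gives 7>6]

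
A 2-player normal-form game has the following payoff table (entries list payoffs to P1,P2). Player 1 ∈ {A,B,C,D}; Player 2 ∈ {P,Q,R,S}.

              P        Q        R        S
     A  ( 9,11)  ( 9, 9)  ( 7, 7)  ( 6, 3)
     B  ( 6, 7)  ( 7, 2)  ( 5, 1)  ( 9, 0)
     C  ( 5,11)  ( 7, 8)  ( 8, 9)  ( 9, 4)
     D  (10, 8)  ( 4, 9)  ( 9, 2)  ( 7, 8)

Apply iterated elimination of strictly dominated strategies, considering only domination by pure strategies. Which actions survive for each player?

IESDS → P1:{A,D} P2:{P,Q}

P2 drop R (P beats it: A:11>7 B:7>1 C:11>9 D:8>2)
P2 drop S (Q beats it: A:9>3 B:2>0 C:8>4 D:9>8)
P1 drop B (A beats it: P:9>6 Q:9>7)
P1 drop C (A beats it: P:9>5 Q:9>7)
P1→{A,D} P2→{P,Q}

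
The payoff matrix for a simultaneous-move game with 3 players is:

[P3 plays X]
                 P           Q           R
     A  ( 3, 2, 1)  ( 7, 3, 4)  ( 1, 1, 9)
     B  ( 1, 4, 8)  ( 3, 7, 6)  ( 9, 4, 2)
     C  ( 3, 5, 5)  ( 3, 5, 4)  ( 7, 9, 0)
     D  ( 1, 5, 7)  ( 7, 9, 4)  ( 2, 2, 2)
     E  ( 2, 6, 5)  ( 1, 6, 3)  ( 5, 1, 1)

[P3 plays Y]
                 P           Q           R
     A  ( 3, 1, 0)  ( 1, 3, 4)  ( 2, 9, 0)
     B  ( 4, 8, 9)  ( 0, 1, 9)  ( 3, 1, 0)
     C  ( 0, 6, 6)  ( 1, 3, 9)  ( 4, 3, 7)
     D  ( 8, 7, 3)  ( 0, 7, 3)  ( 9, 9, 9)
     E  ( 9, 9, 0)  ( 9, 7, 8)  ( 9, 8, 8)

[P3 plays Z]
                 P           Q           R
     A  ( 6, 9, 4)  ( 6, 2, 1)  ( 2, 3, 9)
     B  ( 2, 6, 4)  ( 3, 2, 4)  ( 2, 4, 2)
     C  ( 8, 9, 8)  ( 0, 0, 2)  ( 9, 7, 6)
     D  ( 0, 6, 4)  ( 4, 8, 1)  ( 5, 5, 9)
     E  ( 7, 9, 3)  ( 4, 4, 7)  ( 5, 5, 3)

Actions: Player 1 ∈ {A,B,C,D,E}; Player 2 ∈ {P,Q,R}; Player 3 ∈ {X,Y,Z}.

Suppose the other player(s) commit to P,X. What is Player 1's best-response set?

u_1(A vs P,X) = 3
u_1(B vs P,X) = 1
u_1(C vs P,X) = 3
u_1(D vs P,X) = 1
u_1(E vs P,X) = 2
max payoff 3 at {A,C}

P1 best: {A,C}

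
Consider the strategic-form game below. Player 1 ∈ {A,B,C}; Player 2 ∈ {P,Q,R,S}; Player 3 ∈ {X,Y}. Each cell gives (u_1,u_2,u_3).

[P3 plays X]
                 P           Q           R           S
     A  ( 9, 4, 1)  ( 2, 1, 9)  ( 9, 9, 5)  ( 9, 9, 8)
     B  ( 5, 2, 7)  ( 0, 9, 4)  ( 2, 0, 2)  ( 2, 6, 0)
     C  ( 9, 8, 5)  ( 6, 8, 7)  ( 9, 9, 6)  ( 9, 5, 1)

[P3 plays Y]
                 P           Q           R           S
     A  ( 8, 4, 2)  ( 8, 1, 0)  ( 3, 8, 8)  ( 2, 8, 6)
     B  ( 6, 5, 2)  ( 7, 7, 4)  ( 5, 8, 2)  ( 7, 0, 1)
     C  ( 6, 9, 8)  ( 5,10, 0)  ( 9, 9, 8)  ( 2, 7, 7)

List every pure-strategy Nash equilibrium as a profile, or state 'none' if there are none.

(A,P,X): not NE [P2→S gives 9>4; P3→Y gives 2>1]
(A,P,Y): not NE [P2→S gives 8>4]
(A,Q,X): not NE [P1→C gives 6>2; P2→S gives 9>1]
(A,Q,Y): not NE [P2→S gives 8>1; P3→X gives 9>0]
(A,R,X): not NE [P3→Y gives 8>5]
(A,R,Y): not NE [P1→C gives 9>3]
(A,S,X): NE
(A,S,Y): not NE [P1→B gives 7>2; P3→X gives 8>6]
(B,P,X): not NE [P1→C gives 9>5; P2→Q gives 9>2]
(B,P,Y): not NE [P1→A gives 8>6; P2→R gives 8>5; P3→X gives 7>2]
(B,Q,X): not NE [P1→C gives 6>0]
(B,Q,Y): not NE [P1→A gives 8>7; P2→R gives 8>7]
(B,R,X): not NE [P1→C gives 9>2; P2→Q gives 9>0]
(B,R,Y): not NE [P1→C gives 9>5]
(B,S,X): not NE [P1→C gives 9>2; P2→Q gives 9>6; P3→Y gives 1>0]
(B,S,Y): not NE [P2→R gives 8>0]
(C,P,X): not NE [P2→R gives 9>8; P3→Y gives 8>5]
(C,P,Y): not NE [P1→A gives 8>6; P2→Q gives 10>9]
(C,Q,X): not NE [P2→R gives 9>8]
(C,Q,Y): not NE [P1→A gives 8>5; P3→X gives 7>0]
(C,R,X): not NE [P3→Y gives 8>6]
(C,R,Y): not NE [P2→Q gives 10>9]
(C,S,X): not NE [P2→R gives 9>5; P3→Y gives 7>1]
(C,S,Y): not NE [P1→B gives 7>2; P2→Q gives 10>7]

PSNE = {(A,S,X)}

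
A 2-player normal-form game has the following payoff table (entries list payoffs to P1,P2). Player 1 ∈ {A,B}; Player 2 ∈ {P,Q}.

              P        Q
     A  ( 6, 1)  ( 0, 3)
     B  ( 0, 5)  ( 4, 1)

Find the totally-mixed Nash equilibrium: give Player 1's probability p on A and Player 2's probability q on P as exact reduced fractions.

P1 indiff ⇒ q·6+(1-q)·0 = q·0+(1-q)·4 ⇒ q(6) = (1-q)(4) ⇒ q = 2/5
P2 indiff ⇒ p·1+(1-p)·5 = p·3+(1-p)·1 ⇒ p(-2) = (1-p)(-4) ⇒ p = 2/3

p=2/3, q=2/5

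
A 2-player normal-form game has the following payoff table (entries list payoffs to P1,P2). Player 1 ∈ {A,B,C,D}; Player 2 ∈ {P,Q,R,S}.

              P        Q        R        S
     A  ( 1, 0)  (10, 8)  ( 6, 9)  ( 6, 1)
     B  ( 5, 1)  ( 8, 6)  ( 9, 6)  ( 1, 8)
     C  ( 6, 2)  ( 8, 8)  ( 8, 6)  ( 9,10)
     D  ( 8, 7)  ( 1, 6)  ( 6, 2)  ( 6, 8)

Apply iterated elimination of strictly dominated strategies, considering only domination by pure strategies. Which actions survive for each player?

P2 drop P (S beats it: A:1>0 B:8>1 C:10>2 D:8>7)
P1 drop D (C beats it: Q:8>1 R:8>6 S:9>6)
P1→{A,B,C} P2→{Q,R,S}

IESDS → P1:{A,B,C} P2:{Q,R,S}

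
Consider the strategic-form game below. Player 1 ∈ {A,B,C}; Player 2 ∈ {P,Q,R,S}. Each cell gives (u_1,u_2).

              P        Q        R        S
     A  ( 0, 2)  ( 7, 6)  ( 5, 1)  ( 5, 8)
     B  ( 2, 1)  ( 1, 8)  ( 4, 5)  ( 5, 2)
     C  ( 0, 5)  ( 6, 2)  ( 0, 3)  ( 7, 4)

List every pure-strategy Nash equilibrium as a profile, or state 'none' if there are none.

No pure NE.

(A,P): not NE [P1→B gives 2>0; P2→S gives 8>2]
(A,Q): not NE [P2→S gives 8>6]
(A,R): not NE [P2→S gives 8>1]
(A,S): not NE [P1→C gives 7>5]
(B,P): not NE [P2→Q gives 8>1]
(B,Q): not NE [P1→A gives 7>1]
(B,R): not NE [P1→A gives 5>4; P2→Q gives 8>5]
(B,S): not NE [P1→C gives 7>5; P2→Q gives 8>2]
(C,P): not NE [P1→B gives 2>0]
(C,Q): not NE [P1→A gives 7>6; P2→P gives 5>2]
(C,R): not NE [P1→A gives 5>0; P2→P gives 5>3]
(C,S): not NE [P2→P gives 5>4]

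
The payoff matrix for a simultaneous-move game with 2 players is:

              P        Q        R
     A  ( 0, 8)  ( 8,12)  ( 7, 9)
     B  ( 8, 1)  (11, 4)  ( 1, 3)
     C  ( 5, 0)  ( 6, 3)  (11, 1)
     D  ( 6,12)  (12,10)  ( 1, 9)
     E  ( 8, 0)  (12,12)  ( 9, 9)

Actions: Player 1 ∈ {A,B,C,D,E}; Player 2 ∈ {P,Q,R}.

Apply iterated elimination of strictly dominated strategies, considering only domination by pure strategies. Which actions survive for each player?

IESDS → P1:{B,D,E} P2:{P,Q}

P1 drop A (E beats it: P:8>0 Q:12>8 R:9>7)
P2 drop R (Q beats it: B:4>3 C:3>1 D:10>9 E:12>9)
P1 drop C (B beats it: P:8>5 Q:11>6)
P1→{B,D,E} P2→{P,Q}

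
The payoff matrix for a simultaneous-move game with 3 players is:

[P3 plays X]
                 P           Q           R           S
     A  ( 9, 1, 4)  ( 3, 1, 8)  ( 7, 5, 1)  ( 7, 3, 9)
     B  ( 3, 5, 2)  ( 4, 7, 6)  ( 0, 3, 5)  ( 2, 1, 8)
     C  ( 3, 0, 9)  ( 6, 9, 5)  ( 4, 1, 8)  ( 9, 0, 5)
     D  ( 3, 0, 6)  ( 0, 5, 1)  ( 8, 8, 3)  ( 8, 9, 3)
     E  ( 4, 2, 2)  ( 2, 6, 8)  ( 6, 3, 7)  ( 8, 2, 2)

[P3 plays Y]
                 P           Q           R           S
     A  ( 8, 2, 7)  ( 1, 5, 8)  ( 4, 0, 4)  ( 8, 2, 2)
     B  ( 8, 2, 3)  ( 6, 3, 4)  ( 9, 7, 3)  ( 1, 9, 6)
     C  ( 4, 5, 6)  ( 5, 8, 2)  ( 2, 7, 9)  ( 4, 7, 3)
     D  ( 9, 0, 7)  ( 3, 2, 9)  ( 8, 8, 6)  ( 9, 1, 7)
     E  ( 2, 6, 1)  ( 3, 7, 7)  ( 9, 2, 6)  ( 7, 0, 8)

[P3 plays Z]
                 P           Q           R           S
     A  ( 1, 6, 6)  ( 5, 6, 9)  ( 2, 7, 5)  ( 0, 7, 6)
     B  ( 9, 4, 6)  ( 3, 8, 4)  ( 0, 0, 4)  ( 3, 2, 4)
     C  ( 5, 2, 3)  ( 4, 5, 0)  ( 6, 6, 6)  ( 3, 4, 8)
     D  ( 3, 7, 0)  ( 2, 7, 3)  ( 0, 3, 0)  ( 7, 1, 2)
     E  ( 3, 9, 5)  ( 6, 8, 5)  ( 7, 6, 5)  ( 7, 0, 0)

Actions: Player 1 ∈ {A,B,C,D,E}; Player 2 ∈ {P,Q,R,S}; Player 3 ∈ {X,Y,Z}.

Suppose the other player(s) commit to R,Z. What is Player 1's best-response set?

u_1(A vs R,Z) = 2
u_1(B vs R,Z) = 0
u_1(C vs R,Z) = 6
u_1(D vs R,Z) = 0
u_1(E vs R,Z) = 7
max payoff 7 at {E}

BR_1 = {E}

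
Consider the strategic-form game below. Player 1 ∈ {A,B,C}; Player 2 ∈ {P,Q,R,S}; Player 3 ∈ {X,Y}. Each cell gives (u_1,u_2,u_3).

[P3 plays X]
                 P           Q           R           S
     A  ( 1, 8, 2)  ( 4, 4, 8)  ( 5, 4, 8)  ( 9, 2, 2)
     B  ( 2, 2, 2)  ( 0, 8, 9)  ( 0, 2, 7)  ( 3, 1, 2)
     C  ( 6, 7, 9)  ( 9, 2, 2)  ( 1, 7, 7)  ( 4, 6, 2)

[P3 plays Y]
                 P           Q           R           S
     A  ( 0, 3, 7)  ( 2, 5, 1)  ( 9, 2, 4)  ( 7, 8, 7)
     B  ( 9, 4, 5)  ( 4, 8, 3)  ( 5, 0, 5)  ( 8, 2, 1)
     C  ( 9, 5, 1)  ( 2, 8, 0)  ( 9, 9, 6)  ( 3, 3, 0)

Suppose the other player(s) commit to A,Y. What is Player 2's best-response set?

u_2(P vs A,Y) = 3
u_2(Q vs A,Y) = 5
u_2(R vs A,Y) = 2
u_2(S vs A,Y) = 8
max payoff 8 at {S}

argmax u_2 = {S}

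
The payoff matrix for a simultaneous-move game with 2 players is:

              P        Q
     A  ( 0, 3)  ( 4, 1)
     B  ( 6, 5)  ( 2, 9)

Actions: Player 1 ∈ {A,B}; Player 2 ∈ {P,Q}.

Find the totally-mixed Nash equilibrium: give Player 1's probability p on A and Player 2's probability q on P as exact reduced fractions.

P1 mixes 2/3 on A; P2 mixes 1/4 on P

P1 indiff ⇒ q·0+(1-q)·4 = q·6+(1-q)·2 ⇒ q(-6) = (1-q)(-2) ⇒ q = 1/4
P2 indiff ⇒ p·3+(1-p)·5 = p·1+(1-p)·9 ⇒ p(2) = (1-p)(4) ⇒ p = 2/3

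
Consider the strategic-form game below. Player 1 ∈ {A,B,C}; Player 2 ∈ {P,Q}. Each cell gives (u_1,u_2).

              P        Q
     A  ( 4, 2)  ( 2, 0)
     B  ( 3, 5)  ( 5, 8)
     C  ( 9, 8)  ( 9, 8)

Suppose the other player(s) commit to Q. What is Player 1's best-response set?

argmax u_1 = {C}

u_1(A vs Q) = 2
u_1(B vs Q) = 5
u_1(C vs Q) = 9
max payoff 9 at {C}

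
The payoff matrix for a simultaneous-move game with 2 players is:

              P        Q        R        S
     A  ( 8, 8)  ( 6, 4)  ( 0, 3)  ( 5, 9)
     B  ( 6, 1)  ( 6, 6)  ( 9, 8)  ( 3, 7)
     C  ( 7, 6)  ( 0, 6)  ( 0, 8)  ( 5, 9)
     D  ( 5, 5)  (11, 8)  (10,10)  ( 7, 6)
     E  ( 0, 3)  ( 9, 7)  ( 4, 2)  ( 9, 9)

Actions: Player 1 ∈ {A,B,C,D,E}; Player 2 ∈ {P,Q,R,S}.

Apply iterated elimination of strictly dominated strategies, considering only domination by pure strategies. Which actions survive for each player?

IESDS → P1:{D,E} P2:{Q,R,S}

P2 drop P (S beats it: A:9>8 B:7>1 C:9>6 D:6>5 E:9>3)
P1 drop A (D beats it: Q:11>6 R:10>0 S:7>5)
P1 drop B (D beats it: Q:11>6 R:10>9 S:7>3)
P1 drop C (D beats it: Q:11>0 R:10>0 S:7>5)
P1→{D,E} P2→{Q,R,S}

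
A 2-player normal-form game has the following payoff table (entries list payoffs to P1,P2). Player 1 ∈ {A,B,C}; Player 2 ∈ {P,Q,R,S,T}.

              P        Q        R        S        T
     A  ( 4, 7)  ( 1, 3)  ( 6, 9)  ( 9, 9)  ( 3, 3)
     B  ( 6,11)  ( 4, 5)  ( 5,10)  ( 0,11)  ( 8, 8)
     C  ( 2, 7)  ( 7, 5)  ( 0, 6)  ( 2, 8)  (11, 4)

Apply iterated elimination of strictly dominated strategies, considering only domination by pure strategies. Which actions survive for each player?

P2 drop Q (P beats it: A:7>3 B:11>5 C:7>5)
P2 drop T (P beats it: A:7>3 B:11>8 C:7>4)
P1 drop C (A beats it: P:4>2 R:6>0 S:9>2)
P1→{A,B} P2→{P,R,S}

IESDS → P1:{A,B} P2:{P,R,S}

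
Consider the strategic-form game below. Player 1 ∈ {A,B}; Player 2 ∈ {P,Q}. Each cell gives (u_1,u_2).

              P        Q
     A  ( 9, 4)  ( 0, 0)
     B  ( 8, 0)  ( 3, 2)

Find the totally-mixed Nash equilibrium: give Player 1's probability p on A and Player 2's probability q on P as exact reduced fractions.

P1 indiff ⇒ q·9+(1-q)·0 = q·8+(1-q)·3 ⇒ q(1) = (1-q)(3) ⇒ q = 3/4
P2 indiff ⇒ p·4+(1-p)·0 = p·0+(1-p)·2 ⇒ p(4) = (1-p)(2) ⇒ p = 1/3

P1 mixes 1/3 on A; P2 mixes 3/4 on P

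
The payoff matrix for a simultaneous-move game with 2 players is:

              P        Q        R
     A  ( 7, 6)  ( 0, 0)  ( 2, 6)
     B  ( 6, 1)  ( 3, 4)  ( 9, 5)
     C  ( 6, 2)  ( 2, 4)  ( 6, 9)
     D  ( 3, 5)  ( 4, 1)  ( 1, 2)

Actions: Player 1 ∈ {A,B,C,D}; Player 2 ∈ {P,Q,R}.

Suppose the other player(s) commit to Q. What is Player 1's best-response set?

BR_1 = {D}

u_1(A vs Q) = 0
u_1(B vs Q) = 3
u_1(C vs Q) = 2
u_1(D vs Q) = 4
max payoff 4 at {D}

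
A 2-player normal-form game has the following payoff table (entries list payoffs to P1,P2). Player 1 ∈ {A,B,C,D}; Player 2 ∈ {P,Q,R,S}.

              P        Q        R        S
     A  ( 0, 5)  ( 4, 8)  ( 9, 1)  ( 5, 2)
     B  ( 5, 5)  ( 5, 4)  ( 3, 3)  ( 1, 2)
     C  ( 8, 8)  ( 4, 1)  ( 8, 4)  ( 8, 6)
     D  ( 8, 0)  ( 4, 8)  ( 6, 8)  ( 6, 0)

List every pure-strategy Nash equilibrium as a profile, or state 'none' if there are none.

NE set: (C,P)

(A,P): not NE [P1→D gives 8>0; P2→Q gives 8>5]
(A,Q): not NE [P1→B gives 5>4]
(A,R): not NE [P2→Q gives 8>1]
(A,S): not NE [P1→C gives 8>5; P2→Q gives 8>2]
(B,P): not NE [P1→D gives 8>5]
(B,Q): not NE [P2→P gives 5>4]
(B,R): not NE [P1→A gives 9>3; P2→P gives 5>3]
(B,S): not NE [P1→C gives 8>1; P2→P gives 5>2]
(C,P): NE
(C,Q): not NE [P1→B gives 5>4; P2→P gives 8>1]
(C,R): not NE [P1→A gives 9>8; P2→P gives 8>4]
(C,S): not NE [P2→P gives 8>6]
(D,P): not NE [P2→R gives 8>0]
(D,Q): not NE [P1→B gives 5>4]
(D,R): not NE [P1→A gives 9>6]
(D,S): not NE [P1→C gives 8>6; P2→R gives 8>0]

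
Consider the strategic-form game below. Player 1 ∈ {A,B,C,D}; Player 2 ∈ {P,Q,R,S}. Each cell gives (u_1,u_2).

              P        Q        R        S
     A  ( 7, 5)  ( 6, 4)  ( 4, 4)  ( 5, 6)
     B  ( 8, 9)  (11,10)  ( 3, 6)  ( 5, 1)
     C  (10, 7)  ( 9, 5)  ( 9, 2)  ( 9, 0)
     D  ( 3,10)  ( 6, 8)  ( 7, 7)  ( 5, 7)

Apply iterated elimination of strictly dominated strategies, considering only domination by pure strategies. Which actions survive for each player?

P1 drop A (C beats it: P:10>7 Q:9>6 R:9>4 S:9>5)
P1 drop D (C beats it: P:10>3 Q:9>6 R:9>7 S:9>5)
P2 drop R (P beats it: B:9>6 C:7>2)
P2 drop S (P beats it: B:9>1 C:7>0)
P1→{B,C} P2→{P,Q}

IESDS → P1:{B,C} P2:{P,Q}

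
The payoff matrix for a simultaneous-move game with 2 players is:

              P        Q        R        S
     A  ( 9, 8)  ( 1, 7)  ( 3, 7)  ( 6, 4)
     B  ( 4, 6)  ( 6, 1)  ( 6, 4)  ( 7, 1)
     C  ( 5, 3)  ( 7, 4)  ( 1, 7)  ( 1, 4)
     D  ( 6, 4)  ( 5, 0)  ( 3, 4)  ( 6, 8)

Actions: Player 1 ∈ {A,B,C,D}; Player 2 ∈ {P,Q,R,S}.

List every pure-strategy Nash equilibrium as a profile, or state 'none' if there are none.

Nash profiles: (A,P)

(A,P): NE
(A,Q): not NE [P1→C gives 7>1; P2→P gives 8>7]
(A,R): not NE [P1→B gives 6>3; P2→P gives 8>7]
(A,S): not NE [P1→B gives 7>6; P2→P gives 8>4]
(B,P): not NE [P1→A gives 9>4]
(B,Q): not NE [P1→C gives 7>6; P2→P gives 6>1]
(B,R): not NE [P2→P gives 6>4]
(B,S): not NE [P2→P gives 6>1]
(C,P): not NE [P1→A gives 9>5; P2→R gives 7>3]
(C,Q): not NE [P2→R gives 7>4]
(C,R): not NE [P1→B gives 6>1]
(C,S): not NE [P1→B gives 7>1; P2→R gives 7>4]
(D,P): not NE [P1→A gives 9>6; P2→S gives 8>4]
(D,Q): not NE [P1→C gives 7>5; P2→S gives 8>0]
(D,R): not NE [P1→B gives 6>3; P2→S gives 8>4]
(D,S): not NE [P1→B gives 7>6]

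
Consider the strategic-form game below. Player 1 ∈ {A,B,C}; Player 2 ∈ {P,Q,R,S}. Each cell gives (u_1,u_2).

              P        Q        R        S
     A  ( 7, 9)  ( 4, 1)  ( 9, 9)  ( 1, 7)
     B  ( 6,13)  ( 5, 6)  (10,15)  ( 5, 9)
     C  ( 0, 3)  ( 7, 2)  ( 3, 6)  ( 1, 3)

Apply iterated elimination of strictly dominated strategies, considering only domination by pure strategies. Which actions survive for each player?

P2 drop Q (P beats it: A:9>1 B:13>6 C:3>2)
P1 drop C (B beats it: P:6>0 R:10>3 S:5>1)
P2 drop S (P beats it: A:9>7 B:13>9)
P1→{A,B} P2→{P,R}

Remaining: P1:{A,B} P2:{P,R}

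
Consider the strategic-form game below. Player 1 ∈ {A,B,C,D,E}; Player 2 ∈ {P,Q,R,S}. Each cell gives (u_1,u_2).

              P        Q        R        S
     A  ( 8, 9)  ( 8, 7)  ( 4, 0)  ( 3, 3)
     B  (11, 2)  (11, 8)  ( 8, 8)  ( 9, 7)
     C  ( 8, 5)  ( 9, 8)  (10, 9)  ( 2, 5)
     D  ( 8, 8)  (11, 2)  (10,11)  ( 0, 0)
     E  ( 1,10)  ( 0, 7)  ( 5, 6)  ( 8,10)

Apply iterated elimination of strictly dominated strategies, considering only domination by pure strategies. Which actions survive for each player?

Survivors P1:{B,C,D} P2:{Q,R}

P1 drop A (B beats it: P:11>8 Q:11>8 R:8>4 S:9>3)
P1 drop E (B beats it: P:11>1 Q:11>0 R:8>5 S:9>8)
P2 drop P (R beats it: B:8>2 C:9>5 D:11>8)
P2 drop S (Q beats it: B:8>7 C:8>5 D:2>0)
P1→{B,C,D} P2→{Q,R}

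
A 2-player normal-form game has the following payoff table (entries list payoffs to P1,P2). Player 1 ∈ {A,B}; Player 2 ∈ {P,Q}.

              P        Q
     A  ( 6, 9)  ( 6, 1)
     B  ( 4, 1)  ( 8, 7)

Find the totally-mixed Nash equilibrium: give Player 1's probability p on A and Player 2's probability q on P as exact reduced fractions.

(p,q) = (3/7, 1/2)

P1 indiff ⇒ q·6+(1-q)·6 = q·4+(1-q)·8 ⇒ q(2) = (1-q)(2) ⇒ q = 1/2
P2 indiff ⇒ p·9+(1-p)·1 = p·1+(1-p)·7 ⇒ p(8) = (1-p)(6) ⇒ p = 3/7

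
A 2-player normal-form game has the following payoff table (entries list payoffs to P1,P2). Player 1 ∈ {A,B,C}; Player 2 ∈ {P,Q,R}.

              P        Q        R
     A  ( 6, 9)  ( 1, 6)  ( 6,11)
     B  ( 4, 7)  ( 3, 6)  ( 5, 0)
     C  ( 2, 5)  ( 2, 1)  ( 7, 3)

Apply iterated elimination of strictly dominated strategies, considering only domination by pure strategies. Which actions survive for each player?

Remaining: P1:{A,C} P2:{P,R}

P2 drop Q (P beats it: A:9>6 B:7>6 C:5>1)
P1 drop B (A beats it: P:6>4 R:6>5)
P1→{A,C} P2→{P,R}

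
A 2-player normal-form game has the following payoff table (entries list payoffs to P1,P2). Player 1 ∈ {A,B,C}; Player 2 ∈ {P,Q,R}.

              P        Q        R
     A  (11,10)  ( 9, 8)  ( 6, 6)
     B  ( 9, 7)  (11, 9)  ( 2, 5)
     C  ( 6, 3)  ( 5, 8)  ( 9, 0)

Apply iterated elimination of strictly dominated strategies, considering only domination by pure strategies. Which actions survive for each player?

P2 drop R (P beats it: A:10>6 B:7>5 C:3>0)
P1 drop C (A beats it: P:11>6 Q:9>5)
P1→{A,B} P2→{P,Q}

Remaining: P1:{A,B} P2:{P,Q}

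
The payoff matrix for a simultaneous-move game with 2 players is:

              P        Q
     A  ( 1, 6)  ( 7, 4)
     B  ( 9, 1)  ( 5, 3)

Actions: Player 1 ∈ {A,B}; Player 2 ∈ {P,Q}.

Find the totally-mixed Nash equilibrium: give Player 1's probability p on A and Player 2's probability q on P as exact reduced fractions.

P1 indiff ⇒ q·1+(1-q)·7 = q·9+(1-q)·5 ⇒ q(-8) = (1-q)(-2) ⇒ q = 1/5
P2 indiff ⇒ p·6+(1-p)·1 = p·4+(1-p)·3 ⇒ p(2) = (1-p)(2) ⇒ p = 1/2

P1 mixes 1/2 on A; P2 mixes 1/5 on P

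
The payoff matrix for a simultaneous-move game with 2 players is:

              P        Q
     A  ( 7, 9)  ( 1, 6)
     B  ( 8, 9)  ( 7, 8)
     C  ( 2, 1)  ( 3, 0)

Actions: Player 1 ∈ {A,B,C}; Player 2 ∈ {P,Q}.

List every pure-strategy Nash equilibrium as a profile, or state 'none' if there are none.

PSNE = {(B,P)}

(A,P): not NE [P1→B gives 8>7]
(A,Q): not NE [P1→B gives 7>1; P2→P gives 9>6]
(B,P): NE
(B,Q): not NE [P2→P gives 9>8]
(C,P): not NE [P1→B gives 8>2]
(C,Q): not NE [P1→B gives 7>3; P2→P gives 1>0]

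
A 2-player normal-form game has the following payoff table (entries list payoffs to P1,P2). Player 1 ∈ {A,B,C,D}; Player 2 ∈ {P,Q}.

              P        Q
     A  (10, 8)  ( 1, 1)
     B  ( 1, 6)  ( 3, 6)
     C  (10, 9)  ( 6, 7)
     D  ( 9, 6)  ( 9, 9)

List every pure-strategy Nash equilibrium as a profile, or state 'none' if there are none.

Nash profiles: (A,P), (C,P), (D,Q)

(A,P): NE
(A,Q): not NE [P1→D gives 9>1; P2→P gives 8>1]
(B,P): not NE [P1→C gives 10>1]
(B,Q): not NE [P1→D gives 9>3]
(C,P): NE
(C,Q): not NE [P1→D gives 9>6; P2→P gives 9>7]
(D,P): not NE [P1→C gives 10>9; P2→Q gives 9>6]
(D,Q): NE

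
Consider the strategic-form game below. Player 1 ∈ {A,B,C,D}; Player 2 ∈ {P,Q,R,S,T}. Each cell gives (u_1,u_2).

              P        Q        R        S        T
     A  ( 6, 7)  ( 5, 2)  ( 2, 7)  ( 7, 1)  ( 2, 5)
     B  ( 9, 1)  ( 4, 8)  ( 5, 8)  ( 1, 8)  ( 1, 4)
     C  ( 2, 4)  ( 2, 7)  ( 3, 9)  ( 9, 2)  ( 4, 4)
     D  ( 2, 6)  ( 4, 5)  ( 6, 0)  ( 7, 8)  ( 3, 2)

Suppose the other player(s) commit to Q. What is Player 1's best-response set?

argmax u_1 = {A}

u_1(A vs Q) = 5
u_1(B vs Q) = 4
u_1(C vs Q) = 2
u_1(D vs Q) = 4
max payoff 5 at {A}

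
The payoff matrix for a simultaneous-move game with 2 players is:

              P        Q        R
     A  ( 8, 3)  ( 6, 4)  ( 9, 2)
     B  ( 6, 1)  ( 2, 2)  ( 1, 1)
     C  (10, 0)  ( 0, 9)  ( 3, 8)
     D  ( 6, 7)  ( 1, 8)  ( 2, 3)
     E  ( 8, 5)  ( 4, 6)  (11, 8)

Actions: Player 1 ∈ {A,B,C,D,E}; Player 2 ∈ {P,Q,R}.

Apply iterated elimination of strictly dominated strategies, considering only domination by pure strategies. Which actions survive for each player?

P1 drop B (A beats it: P:8>6 Q:6>2 R:9>1)
P1 drop D (A beats it: P:8>6 Q:6>1 R:9>2)
P2 drop P (Q beats it: A:4>3 C:9>0 E:6>5)
P1 drop C (A beats it: Q:6>0 R:9>3)
P1→{A,E} P2→{Q,R}

IESDS → P1:{A,E} P2:{Q,R}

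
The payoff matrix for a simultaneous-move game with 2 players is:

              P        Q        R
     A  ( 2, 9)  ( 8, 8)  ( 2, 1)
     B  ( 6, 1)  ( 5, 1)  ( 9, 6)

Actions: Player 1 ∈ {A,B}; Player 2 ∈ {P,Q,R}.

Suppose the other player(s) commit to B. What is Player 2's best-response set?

u_2(P vs B) = 1
u_2(Q vs B) = 1
u_2(R vs B) = 6
max payoff 6 at {R}

BR_2 = {R}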